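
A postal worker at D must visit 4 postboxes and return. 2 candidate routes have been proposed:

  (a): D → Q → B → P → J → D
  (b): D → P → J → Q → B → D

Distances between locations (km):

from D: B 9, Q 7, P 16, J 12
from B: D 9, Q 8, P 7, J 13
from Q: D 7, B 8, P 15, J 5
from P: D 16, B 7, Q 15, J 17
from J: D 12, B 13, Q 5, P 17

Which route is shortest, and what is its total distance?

(a): 7 + 8 + 7 + 17 + 12 = 51
(b): 16 + 17 + 5 + 8 + 9 = 55

51 km — (a) is the shortest.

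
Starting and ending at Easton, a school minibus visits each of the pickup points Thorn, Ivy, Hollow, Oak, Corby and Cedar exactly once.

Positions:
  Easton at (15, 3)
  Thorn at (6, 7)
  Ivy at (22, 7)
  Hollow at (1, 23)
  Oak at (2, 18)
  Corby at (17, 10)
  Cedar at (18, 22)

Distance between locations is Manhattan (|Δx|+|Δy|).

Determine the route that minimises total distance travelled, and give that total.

Minimum total distance: 84.

Easton→Thorn→Ivy→Hollow→Oak→Corby→Cedar→Easton: 13+16+37+6+23+13+22 = 130
Easton→Thorn→Ivy→Hollow→Oak→Cedar→Corby→Easton: 13+16+37+6+20+13+9 = 114
Easton→Thorn→Ivy→Hollow→Corby→Oak→Cedar→Easton: 13+16+37+29+23+20+22 = 160
Easton→Thorn→Ivy→Hollow→Corby→Cedar→Oak→Easton: 13+16+37+29+13+20+28 = 156
Easton→Thorn→Ivy→Hollow→Cedar→Oak→Corby→Easton: 13+16+37+18+20+23+9 = 136
Easton→Thorn→Ivy→Hollow→Cedar→Corby→Oak→Easton: 13+16+37+18+13+23+28 = 148
Easton→Thorn→Ivy→Oak→Hollow→Corby→Cedar→Easton: 13+16+31+6+29+13+22 = 130
Easton→Thorn→Ivy→Oak→Hollow→Cedar→Corby→Easton: 13+16+31+6+18+13+9 = 106
… (352 more)
Easton→Thorn→Oak→Hollow→Cedar→Corby→Ivy→Easton: 13+15+6+18+13+8+11 = 84  ← best
The minimum is 84.
One optimal route: Easton → Thorn → Oak → Hollow → Cedar → Corby → Ivy → Easton (or its reverse).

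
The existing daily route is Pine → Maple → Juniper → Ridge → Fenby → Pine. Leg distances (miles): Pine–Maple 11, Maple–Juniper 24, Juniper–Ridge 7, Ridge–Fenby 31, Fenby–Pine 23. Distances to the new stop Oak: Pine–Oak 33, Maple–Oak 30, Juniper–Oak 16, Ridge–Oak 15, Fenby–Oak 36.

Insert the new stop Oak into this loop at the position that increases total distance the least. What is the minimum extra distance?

+20 miles — insert Oak between Ridge and Fenby.

Insertion cost between consecutive stops i–j is d(i,Oak) + d(Oak,j) − d(i,j):
  between Pine and Maple: 33 + 30 − 11 = 52
  between Maple and Juniper: 30 + 16 − 24 = 22
  between Juniper and Ridge: 16 + 15 − 7 = 24
  between Ridge and Fenby: 15 + 36 − 31 = 20
  between Fenby and Pine: 36 + 33 − 23 = 46
Cheapest insertion is between Ridge and Fenby, adding 20.
New total = 96 + 20 = 116.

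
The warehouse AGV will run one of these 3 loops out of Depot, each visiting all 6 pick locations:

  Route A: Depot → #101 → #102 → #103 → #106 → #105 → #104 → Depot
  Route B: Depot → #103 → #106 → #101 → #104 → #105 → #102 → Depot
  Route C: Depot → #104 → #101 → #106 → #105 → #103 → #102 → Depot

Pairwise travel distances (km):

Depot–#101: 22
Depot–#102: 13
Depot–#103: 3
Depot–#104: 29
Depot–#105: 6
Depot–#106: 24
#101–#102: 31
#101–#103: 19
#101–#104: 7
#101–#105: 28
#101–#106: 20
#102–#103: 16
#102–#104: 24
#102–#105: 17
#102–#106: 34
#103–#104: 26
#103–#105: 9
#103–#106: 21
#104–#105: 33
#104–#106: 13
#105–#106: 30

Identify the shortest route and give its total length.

Route A: 22 + 31 + 16 + 21 + 30 + 33 + 29 = 182
Route B: 3 + 21 + 20 + 7 + 33 + 17 + 13 = 114
Route C: 29 + 7 + 20 + 30 + 9 + 16 + 13 = 124

Shortest is Route B, total 114 km.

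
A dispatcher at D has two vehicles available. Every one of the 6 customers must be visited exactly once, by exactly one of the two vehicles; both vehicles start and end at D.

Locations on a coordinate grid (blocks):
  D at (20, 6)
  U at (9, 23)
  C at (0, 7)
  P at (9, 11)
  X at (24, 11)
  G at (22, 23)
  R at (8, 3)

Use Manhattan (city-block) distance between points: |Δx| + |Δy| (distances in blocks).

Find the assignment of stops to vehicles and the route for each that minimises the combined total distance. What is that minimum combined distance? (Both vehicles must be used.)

102 blocks — the smallest possible combined total.

Check every non-empty split of the stops between the two vehicles; for each half take its own optimal tour:
  {U} + {C, P, X, G, R}: 56 + 88 = 144
  {C} + {U, P, X, G, R}: 42 + 72 = 114
  {U, C} + {P, X, G, R}: 74 + 72 = 146
  {P} + {U, C, X, G, R}: 32 + 88 = 120
  {U, P} + {C, X, G, R}: 56 + 88 = 144
  {C, P} + {U, X, G, R}: 50 + 72 = 122
  … (31 splits in total)
  {X} + {U, C, P, G, R}: 18 + 84 = 102  ← best
Best: vehicle 1 D → X → D = 18; vehicle 2 D → G → U → P → C → R → D = 84; combined 102.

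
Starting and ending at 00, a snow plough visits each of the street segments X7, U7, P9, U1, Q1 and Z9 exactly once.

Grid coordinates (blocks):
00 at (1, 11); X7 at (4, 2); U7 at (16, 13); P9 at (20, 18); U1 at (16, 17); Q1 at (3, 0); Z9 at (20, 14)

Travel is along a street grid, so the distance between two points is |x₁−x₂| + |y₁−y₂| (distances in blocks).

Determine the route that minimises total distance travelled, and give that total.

00-X7-U7-P9-U1-Q1-Z9-00: 12+23+9+5+30+31+22 = 132
00-X7-U7-P9-U1-Z9-Q1-00: 12+23+9+5+7+31+13 = 100
00-X7-U7-P9-Q1-U1-Z9-00: 12+23+9+35+30+7+22 = 138
00-X7-U7-P9-Q1-Z9-U1-00: 12+23+9+35+31+7+21 = 138
00-X7-U7-P9-Z9-U1-Q1-00: 12+23+9+4+7+30+13 = 98
00-X7-U7-P9-Z9-Q1-U1-00: 12+23+9+4+31+30+21 = 130
00-X7-U7-U1-P9-Q1-Z9-00: 12+23+4+5+35+31+22 = 132
00-X7-U7-U1-P9-Z9-Q1-00: 12+23+4+5+4+31+13 = 92
… (352 more)
00-U7-U1-P9-Z9-X7-Q1-00: 17+4+5+4+28+3+13 = 74  ← best
The minimum is 74.
One optimal route: 00 → U7 → U1 → P9 → Z9 → X7 → Q1 → 00 (or its reverse).

Shortest round trip = 74 blocks.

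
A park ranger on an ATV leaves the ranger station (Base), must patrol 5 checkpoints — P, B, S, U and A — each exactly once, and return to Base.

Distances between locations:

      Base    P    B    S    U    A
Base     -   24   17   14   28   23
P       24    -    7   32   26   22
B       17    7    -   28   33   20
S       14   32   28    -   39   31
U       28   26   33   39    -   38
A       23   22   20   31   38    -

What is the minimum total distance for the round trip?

126 — the shortest possible round trip.

There are 60 distinct closed tours to check (reversals are equivalent).
Base → P → B → S → U → A → Base: 24+7+28+39+38+23 = 159
Base → P → B → S → A → U → Base: 24+7+28+31+38+28 = 156
Base → P → B → U → S → A → Base: 24+7+33+39+31+23 = 157
Base → P → B → U → A → S → Base: 24+7+33+38+31+14 = 147
Base → P → B → A → S → U → Base: 24+7+20+31+39+28 = 149
Base → P → B → A → U → S → Base: 24+7+20+38+39+14 = 142
Base → P → S → B → U → A → Base: 24+32+28+33+38+23 = 178
Base → P → S → B → A → U → Base: 24+32+28+20+38+28 = 170
Base → P → S → U → B → A → Base: 24+32+39+33+20+23 = 171
Base → P → S → U → A → B → Base: 24+32+39+38+20+17 = 170
Base → P → S → A → B → U → Base: 24+32+31+20+33+28 = 168
Base → P → S → A → U → B → Base: 24+32+31+38+33+17 = 175
Base → P → U → B → S → A → Base: 24+26+33+28+31+23 = 165
Base → P → U → B → A → S → Base: 24+26+33+20+31+14 = 148
… (46 more)
Base → S → A → B → P → U → Base: 14+31+20+7+26+28 = 126  ← best
The minimum is 126.
One optimal route: Base → S → A → B → P → U → Base (or its reverse).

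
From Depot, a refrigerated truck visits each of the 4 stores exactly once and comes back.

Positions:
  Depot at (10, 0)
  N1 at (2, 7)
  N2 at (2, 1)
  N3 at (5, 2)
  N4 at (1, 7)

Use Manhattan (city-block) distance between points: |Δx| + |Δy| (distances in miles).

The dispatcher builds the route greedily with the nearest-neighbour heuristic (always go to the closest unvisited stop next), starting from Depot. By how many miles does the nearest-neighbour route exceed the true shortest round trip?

Depot: N3=7, N2=9, N1=15, N4=16 ⇒ N3
N3: N2=4, N1=8, N4=9 ⇒ N2
N2: N1=6, N4=7 ⇒ N1
N1: N4=1 ⇒ N4
NN route Depot → N3 → N2 → N1 → N4 → Depot costs 34.
Optimal: Depot → N2 → N1 → N4 → N3 → Depot costs 32 (by enumerating all 12 distinct tours).
Excess = 34 − 32 = 2.

Excess over optimum: 2 miles.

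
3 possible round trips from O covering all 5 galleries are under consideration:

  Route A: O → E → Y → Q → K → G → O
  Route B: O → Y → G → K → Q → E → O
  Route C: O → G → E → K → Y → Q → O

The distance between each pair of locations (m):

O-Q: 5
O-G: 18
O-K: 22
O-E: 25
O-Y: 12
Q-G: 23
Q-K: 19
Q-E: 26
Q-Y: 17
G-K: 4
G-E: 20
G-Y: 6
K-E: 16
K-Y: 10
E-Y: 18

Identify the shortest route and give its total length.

Shortest is Route C, total 86 m.

Route A: 25 + 18 + 17 + 19 + 4 + 18 = 101
Route B: 12 + 6 + 4 + 19 + 26 + 25 = 92
Route C: 18 + 20 + 16 + 10 + 17 + 5 = 86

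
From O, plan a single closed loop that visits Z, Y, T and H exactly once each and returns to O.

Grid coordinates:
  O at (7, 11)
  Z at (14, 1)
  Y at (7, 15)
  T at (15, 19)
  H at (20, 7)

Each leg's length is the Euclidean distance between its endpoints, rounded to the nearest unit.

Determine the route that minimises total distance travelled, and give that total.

There are 12 distinct closed tours to check (reversals are equivalent).
O - Z - Y - T - H - O: 12+16+9+13+14 = 64
O - Z - Y - H - T - O: 12+16+15+13+11 = 67
O - Z - T - Y - H - O: 12+18+9+15+14 = 68
O - Z - T - H - Y - O: 12+18+13+15+4 = 62
O - Z - H - Y - T - O: 12+8+15+9+11 = 55
O - Z - H - T - Y - O: 12+8+13+9+4 = 46
O - Y - Z - T - H - O: 4+16+18+13+14 = 65
O - Y - Z - H - T - O: 4+16+8+13+11 = 52
O - Y - T - Z - H - O: 4+9+18+8+14 = 53
O - Y - H - Z - T - O: 4+15+8+18+11 = 56
O - T - Z - Y - H - O: 11+18+16+15+14 = 74
O - T - Y - Z - H - O: 11+9+16+8+14 = 58
The minimum is 46.
One optimal route: O → Z → H → T → Y → O (or its reverse).

Minimum total distance: 46.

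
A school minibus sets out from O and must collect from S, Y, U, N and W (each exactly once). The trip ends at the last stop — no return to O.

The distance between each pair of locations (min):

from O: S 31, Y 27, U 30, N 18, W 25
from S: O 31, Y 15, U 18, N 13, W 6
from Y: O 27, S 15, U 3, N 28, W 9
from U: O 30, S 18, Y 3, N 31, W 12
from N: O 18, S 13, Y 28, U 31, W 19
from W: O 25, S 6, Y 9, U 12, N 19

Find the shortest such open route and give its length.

49 min — the minimum one-way total.

There are 5! = 120 possible orderings.
O→S→Y→U→N→W: 31+15+3+31+19 = 99
O→S→Y→U→W→N: 31+15+3+12+19 = 80
O→S→Y→N→U→W: 31+15+28+31+12 = 117
O→S→Y→N→W→U: 31+15+28+19+12 = 105
O→S→Y→W→U→N: 31+15+9+12+31 = 98
O→S→Y→W→N→U: 31+15+9+19+31 = 105
O→S→U→Y→N→W: 31+18+3+28+19 = 99
O→S→U→Y→W→N: 31+18+3+9+19 = 80
O→S→U→N→Y→W: 31+18+31+28+9 = 117
O→S→U→N→W→Y: 31+18+31+19+9 = 108
O→S→U→W→Y→N: 31+18+12+9+28 = 98
O→S→U→W→N→Y: 31+18+12+19+28 = 108
O→S→N→Y→U→W: 31+13+28+3+12 = 87
O→S→N→Y→W→U: 31+13+28+9+12 = 93
… (106 more)
O→N→S→W→Y→U: 18+13+6+9+3 = 49  ← best
The minimum is 49.
One shortest path: O → N → S → W → Y → U.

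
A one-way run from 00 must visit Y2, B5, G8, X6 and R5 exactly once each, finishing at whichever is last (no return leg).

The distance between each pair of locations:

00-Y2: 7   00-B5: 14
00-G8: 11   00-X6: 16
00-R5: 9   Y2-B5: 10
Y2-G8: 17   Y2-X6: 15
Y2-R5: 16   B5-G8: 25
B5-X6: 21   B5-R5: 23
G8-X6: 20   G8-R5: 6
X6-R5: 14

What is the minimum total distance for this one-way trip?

Shortest open route: 56.

There are 5! = 120 possible orderings.
00→Y2→B5→G8→X6→R5: 7+10+25+20+14 = 76
00→Y2→B5→G8→R5→X6: 7+10+25+6+14 = 62
00→Y2→B5→X6→G8→R5: 7+10+21+20+6 = 64
00→Y2→B5→X6→R5→G8: 7+10+21+14+6 = 58
00→Y2→B5→R5→G8→X6: 7+10+23+6+20 = 66
00→Y2→B5→R5→X6→G8: 7+10+23+14+20 = 74
00→Y2→G8→B5→X6→R5: 7+17+25+21+14 = 84
00→Y2→G8→B5→R5→X6: 7+17+25+23+14 = 86
00→Y2→G8→X6→B5→R5: 7+17+20+21+23 = 88
00→Y2→G8→X6→R5→B5: 7+17+20+14+23 = 81
00→Y2→G8→R5→B5→X6: 7+17+6+23+21 = 74
00→Y2→G8→R5→X6→B5: 7+17+6+14+21 = 65
00→Y2→X6→B5→G8→R5: 7+15+21+25+6 = 74
00→Y2→X6→B5→R5→G8: 7+15+21+23+6 = 72
… (106 more)
00→G8→R5→X6→Y2→B5: 11+6+14+15+10 = 56  ← best
The minimum is 56.
One shortest path: 00 → G8 → R5 → X6 → Y2 → B5.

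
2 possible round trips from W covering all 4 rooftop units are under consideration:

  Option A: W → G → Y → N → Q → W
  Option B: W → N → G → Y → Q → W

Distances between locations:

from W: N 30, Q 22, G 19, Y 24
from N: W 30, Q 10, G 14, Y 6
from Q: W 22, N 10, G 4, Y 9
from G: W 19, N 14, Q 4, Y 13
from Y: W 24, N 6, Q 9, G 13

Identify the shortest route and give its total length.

70 — Option A is the shortest.

Option A: 19 + 13 + 6 + 10 + 22 = 70
Option B: 30 + 14 + 13 + 9 + 22 = 88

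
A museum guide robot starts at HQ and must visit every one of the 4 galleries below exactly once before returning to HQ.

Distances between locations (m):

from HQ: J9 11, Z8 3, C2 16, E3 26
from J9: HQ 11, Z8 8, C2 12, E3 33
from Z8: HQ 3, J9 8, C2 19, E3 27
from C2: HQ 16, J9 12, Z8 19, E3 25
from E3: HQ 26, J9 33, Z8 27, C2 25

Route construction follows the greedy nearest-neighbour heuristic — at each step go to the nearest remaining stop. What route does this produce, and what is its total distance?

Total distance 74 m via the nearest-neighbour route HQ → Z8 → J9 → C2 → E3 → HQ.

At HQ the remaining stops are Z8 3, J9 11, C2 16, E3 26; go to Z8.
At Z8 the remaining stops are J9 8, C2 19, E3 27; go to J9.
At J9 the remaining stops are C2 12, E3 33; go to C2.
At C2 the remaining stops are E3 25; go to E3.
Return E3→HQ: 26.
Total = 3 + 8 + 12 + 25 + 26 = 74.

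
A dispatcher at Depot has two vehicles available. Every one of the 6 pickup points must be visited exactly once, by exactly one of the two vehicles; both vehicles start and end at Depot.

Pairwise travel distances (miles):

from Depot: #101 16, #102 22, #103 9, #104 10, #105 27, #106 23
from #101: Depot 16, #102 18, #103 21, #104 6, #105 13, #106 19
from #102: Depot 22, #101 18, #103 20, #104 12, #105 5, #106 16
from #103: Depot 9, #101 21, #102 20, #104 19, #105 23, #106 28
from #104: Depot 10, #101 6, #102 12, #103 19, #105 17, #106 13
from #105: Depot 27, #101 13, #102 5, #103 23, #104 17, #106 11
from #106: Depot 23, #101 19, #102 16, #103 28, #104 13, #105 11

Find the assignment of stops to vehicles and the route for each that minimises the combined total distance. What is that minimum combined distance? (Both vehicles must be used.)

Minimum combined distance: 91 miles.

Try each way of splitting the stops between the two vehicles (each non-empty) and, for each split, find the best tour for each vehicle:
  {#101} + {#102, #103, #104, #105, #106}: 32 + 68 = 100
  {#102} + {#101, #103, #104, #105, #106}: 44 + 77 = 121
  {#101, #102} + {#103, #104, #105, #106}: 56 + 66 = 122
  {#103} + {#101, #102, #104, #105, #106}: 18 + 73 = 91
  {#101, #103} + {#102, #104, #105, #106}: 46 + 61 = 107
  {#102, #103} + {#101, #104, #105, #106}: 51 + 63 = 114
  … (31 splits in total)
Best: vehicle 1 Depot → #103 → Depot = 18; vehicle 2 Depot → #101 → #102 → #105 → #106 → #104 → Depot = 73; combined 91.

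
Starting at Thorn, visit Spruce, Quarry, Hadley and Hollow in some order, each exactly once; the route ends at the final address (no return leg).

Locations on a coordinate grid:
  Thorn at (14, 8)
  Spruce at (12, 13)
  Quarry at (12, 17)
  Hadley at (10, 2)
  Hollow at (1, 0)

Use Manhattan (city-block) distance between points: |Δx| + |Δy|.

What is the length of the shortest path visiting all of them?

Minimum one-way distance = 39.

There are 4! = 24 possible orderings.
Thorn→Spruce→Quarry→Hadley→Hollow: 7+4+17+11 = 39
Thorn→Spruce→Quarry→Hollow→Hadley: 7+4+28+11 = 50
Thorn→Spruce→Hadley→Quarry→Hollow: 7+13+17+28 = 65
Thorn→Spruce→Hadley→Hollow→Quarry: 7+13+11+28 = 59
Thorn→Spruce→Hollow→Quarry→Hadley: 7+24+28+17 = 76
Thorn→Spruce→Hollow→Hadley→Quarry: 7+24+11+17 = 59
Thorn→Quarry→Spruce→Hadley→Hollow: 11+4+13+11 = 39
Thorn→Quarry→Spruce→Hollow→Hadley: 11+4+24+11 = 50
Thorn→Quarry→Hadley→Spruce→Hollow: 11+17+13+24 = 65
Thorn→Quarry→Hadley→Hollow→Spruce: 11+17+11+24 = 63
Thorn→Quarry→Hollow→Spruce→Hadley: 11+28+24+13 = 76
Thorn→Quarry→Hollow→Hadley→Spruce: 11+28+11+13 = 63
Thorn→Hadley→Spruce→Quarry→Hollow: 10+13+4+28 = 55
Thorn→Hadley→Spruce→Hollow→Quarry: 10+13+24+28 = 75
… (10 more)
The minimum is 39.
One shortest path: Thorn → Spruce → Quarry → Hadley → Hollow.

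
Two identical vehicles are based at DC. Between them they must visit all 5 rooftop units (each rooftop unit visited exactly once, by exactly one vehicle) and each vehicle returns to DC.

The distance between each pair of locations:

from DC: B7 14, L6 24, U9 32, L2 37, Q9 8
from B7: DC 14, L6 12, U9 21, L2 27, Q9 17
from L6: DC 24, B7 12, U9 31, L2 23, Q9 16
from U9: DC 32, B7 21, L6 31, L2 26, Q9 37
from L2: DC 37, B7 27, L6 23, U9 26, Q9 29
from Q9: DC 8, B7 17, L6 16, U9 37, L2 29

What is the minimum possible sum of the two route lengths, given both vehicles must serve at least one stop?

123 — the smallest possible combined total.

Check every non-empty split of the stops between the two vehicles; for each half take its own optimal tour:
  {B7} + {L6, U9, L2, Q9}: 28 + 105 = 133
  {L6} + {B7, U9, L2, Q9}: 48 + 98 = 146
  {B7, L6} + {U9, L2, Q9}: 50 + 95 = 145
  {U9} + {B7, L6, L2, Q9}: 64 + 86 = 150
  {B7, U9} + {L6, L2, Q9}: 67 + 84 = 151
  {L6, U9} + {B7, L2, Q9}: 87 + 78 = 165
  … (15 splits in total)
  {B7, L6, U9, L2} + {Q9}: 107 + 16 = 123  ← best
Best: vehicle 1 DC → B7 → L6 → L2 → U9 → DC = 107; vehicle 2 DC → Q9 → DC = 16; combined 123.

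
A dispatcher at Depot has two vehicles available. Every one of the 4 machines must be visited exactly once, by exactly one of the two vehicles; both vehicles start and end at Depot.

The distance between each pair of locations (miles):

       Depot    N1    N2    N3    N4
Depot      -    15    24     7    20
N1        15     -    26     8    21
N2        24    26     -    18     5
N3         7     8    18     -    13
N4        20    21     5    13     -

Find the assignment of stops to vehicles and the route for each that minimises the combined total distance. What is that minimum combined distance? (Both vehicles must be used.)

There are 2^3 − 1 = 7 ways to divide the 4 stops into two non-empty groups. For each, the best each vehicle can do is its own shortest tour through its group:
  {N1} + {N2, N3, N4}: 30 + 49 = 79
  {N2} + {N1, N3, N4}: 48 + 56 = 104
  {N1, N2} + {N3, N4}: 65 + 40 = 105
  {N3} + {N1, N2, N4}: 14 + 65 = 79
  {N1, N3} + {N2, N4}: 30 + 49 = 79
  {N2, N3} + {N1, N4}: 49 + 56 = 105
  … (7 splits in total)
Best: vehicle 1 Depot → N1 → Depot = 30; vehicle 2 Depot → N2 → N4 → N3 → Depot = 49; combined 79.

79 miles — the smallest possible combined total.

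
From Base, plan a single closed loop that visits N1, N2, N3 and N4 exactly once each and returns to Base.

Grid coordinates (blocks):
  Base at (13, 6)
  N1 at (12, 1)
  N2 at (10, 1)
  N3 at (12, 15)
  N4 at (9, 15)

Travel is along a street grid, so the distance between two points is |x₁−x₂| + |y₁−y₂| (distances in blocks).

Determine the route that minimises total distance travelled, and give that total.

There are 12 distinct closed tours to check (reversals are equivalent).
Base → N1 → N2 → N3 → N4 → Base: 6+2+16+3+13 = 40
Base → N1 → N2 → N4 → N3 → Base: 6+2+15+3+10 = 36
Base → N1 → N3 → N2 → N4 → Base: 6+14+16+15+13 = 64
Base → N1 → N3 → N4 → N2 → Base: 6+14+3+15+8 = 46
Base → N1 → N4 → N2 → N3 → Base: 6+17+15+16+10 = 64
Base → N1 → N4 → N3 → N2 → Base: 6+17+3+16+8 = 50
Base → N2 → N1 → N3 → N4 → Base: 8+2+14+3+13 = 40
Base → N2 → N1 → N4 → N3 → Base: 8+2+17+3+10 = 40
Base → N2 → N3 → N1 → N4 → Base: 8+16+14+17+13 = 68
Base → N2 → N4 → N1 → N3 → Base: 8+15+17+14+10 = 64
Base → N3 → N1 → N2 → N4 → Base: 10+14+2+15+13 = 54
Base → N3 → N2 → N1 → N4 → Base: 10+16+2+17+13 = 58
The minimum is 36.
One optimal route: Base → N1 → N2 → N4 → N3 → Base (or its reverse).

Minimum total distance: 36 blocks.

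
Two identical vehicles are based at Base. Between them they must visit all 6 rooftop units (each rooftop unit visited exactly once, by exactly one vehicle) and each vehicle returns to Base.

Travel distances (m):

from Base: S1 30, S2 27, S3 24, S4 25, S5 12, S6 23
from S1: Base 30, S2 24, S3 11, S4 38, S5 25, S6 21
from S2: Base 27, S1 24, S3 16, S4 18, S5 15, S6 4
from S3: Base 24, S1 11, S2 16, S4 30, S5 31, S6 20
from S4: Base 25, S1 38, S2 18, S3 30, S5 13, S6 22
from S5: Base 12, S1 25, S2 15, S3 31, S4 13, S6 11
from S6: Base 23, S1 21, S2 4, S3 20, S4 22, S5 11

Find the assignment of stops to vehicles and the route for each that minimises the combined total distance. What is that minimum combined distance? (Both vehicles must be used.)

Minimum combined distance: 127 m.

There are 2^5 − 1 = 31 ways to divide the 6 stops into two non-empty groups. For each, the best each vehicle can do is its own shortest tour through its group:
  {S1} + {S2, S3, S4, S5, S6}: 60 + 91 = 151
  {S2} + {S1, S3, S4, S5, S6}: 54 + 103 = 157
  {S1, S2} + {S3, S4, S5, S6}: 81 + 91 = 172
  {S3} + {S1, S2, S4, S5, S6}: 48 + 98 = 146
  {S1, S3} + {S2, S4, S5, S6}: 65 + 70 = 135
  {S2, S3} + {S1, S4, S5, S6}: 67 + 98 = 165
  … (31 splits in total)
  {S5} + {S1, S2, S3, S4, S6}: 24 + 103 = 127  ← best
Best: vehicle 1 Base → S5 → Base = 24; vehicle 2 Base → S3 → S1 → S6 → S2 → S4 → Base = 103; combined 127.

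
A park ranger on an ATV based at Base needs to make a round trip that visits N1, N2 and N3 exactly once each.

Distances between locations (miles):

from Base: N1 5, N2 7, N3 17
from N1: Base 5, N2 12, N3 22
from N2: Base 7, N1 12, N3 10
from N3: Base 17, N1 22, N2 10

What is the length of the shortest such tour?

Base → N1 → N2 → N3 → Base: 5+12+10+17 = 44
Base → N1 → N3 → N2 → Base: 5+22+10+7 = 44
Base → N2 → N1 → N3 → Base: 7+12+22+17 = 58
The minimum is 44.
One optimal route: Base → N1 → N2 → N3 → Base (or its reverse).

44 miles — the shortest possible round trip.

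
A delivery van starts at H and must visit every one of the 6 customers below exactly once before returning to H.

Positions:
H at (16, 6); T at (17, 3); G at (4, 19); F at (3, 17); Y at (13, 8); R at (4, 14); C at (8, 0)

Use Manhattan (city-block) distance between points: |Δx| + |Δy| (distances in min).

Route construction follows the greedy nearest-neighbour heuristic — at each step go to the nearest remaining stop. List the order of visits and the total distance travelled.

76 min along H → T → Y → C → R → F → G → H.

H → [T:4 / Y:5 / C:14 / R:20 / F:24 / G:25] → T (4)
T → [Y:9 / C:12 / R:24 / F:28 / G:29] → Y (9)
Y → [C:13 / R:15 / F:19 / G:20] → C (13)
C → [R:18 / F:22 / G:23] → R (18)
R → [F:4 / G:5] → F (4)
F → [G:3] → G (3)
Return G→H: 25.
Total = 4 + 9 + 13 + 18 + 4 + 3 + 25 = 76.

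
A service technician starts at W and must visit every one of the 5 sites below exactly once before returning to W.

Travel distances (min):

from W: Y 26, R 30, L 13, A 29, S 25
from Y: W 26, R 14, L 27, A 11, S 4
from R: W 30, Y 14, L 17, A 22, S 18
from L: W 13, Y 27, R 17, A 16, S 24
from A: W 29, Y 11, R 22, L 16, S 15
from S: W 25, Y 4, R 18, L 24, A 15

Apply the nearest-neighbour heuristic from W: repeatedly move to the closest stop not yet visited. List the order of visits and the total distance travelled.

At W the remaining stops are L 13, S 25, Y 26, A 29, R 30; go to L.
At L the remaining stops are A 16, R 17, S 24, Y 27; go to A.
At A the remaining stops are Y 11, S 15, R 22; go to Y.
At Y the remaining stops are S 4, R 14; go to S.
At S the remaining stops are R 18; go to R.
Return R→W: 30.
Total = 13 + 16 + 11 + 4 + 18 + 30 = 92.

92 min along W → L → A → Y → S → R → W.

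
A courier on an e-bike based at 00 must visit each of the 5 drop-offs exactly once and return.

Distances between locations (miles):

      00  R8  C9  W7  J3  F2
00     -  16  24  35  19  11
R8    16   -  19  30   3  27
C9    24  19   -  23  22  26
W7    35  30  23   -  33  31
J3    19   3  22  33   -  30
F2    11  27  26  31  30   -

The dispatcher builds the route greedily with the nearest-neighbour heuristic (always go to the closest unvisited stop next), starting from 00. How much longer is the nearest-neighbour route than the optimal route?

Excess over optimum: 21 miles.

From 00: F2=11, R8=16, J3=19, C9=24, W7=35 → choose F2 (11).
From F2: C9=26, R8=27, J3=30, W7=31 → choose C9 (26).
From C9: R8=19, J3=22, W7=23 → choose R8 (19).
From R8: J3=3, W7=30 → choose J3 (3).
From J3: W7=33 → choose W7 (33).
NN route 00 → F2 → C9 → R8 → J3 → W7 → 00 costs 127.
Optimal: 00 → R8 → J3 → C9 → W7 → F2 → 00 costs 106 (by enumerating all 60 distinct tours).
Excess = 127 − 106 = 21.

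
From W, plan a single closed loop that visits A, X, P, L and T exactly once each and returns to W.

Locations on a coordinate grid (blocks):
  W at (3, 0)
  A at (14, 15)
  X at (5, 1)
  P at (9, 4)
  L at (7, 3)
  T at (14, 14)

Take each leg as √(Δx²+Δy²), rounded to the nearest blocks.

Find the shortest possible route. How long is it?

W - A - X - P - L - T - W: 19+17+5+2+13+18 = 74
W - A - X - P - T - L - W: 19+17+5+11+13+5 = 70
W - A - X - L - P - T - W: 19+17+3+2+11+18 = 70
W - A - X - L - T - P - W: 19+17+3+13+11+7 = 70
W - A - X - T - P - L - W: 19+17+16+11+2+5 = 70
W - A - X - T - L - P - W: 19+17+16+13+2+7 = 74
W - A - P - X - L - T - W: 19+12+5+3+13+18 = 70
W - A - P - X - T - L - W: 19+12+5+16+13+5 = 70
W - A - P - L - X - T - W: 19+12+2+3+16+18 = 70
W - A - P - L - T - X - W: 19+12+2+13+16+2 = 64
W - A - P - T - X - L - W: 19+12+11+16+3+5 = 66
W - A - P - T - L - X - W: 19+12+11+13+3+2 = 60
W - A - L - X - P - T - W: 19+14+3+5+11+18 = 70
W - A - L - X - T - P - W: 19+14+3+16+11+7 = 70
… (46 more)
W - A - T - P - L - X - W: 19+1+11+2+3+2 = 38  ← best
The minimum is 38.
One optimal route: W → A → T → P → L → X → W (or its reverse).

Shortest round trip = 38 blocks.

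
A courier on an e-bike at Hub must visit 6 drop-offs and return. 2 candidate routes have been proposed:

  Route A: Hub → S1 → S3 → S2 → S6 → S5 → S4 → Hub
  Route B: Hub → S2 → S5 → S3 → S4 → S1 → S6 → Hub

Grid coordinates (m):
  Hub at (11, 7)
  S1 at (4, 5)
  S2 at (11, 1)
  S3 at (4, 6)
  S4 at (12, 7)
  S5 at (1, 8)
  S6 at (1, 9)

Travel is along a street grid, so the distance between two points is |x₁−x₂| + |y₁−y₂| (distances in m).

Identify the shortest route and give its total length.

Shortest is Route A, total 54 m.

Route A: 9 + 1 + 12 + 18 + 1 + 12 + 1 = 54
Route B: 6 + 17 + 5 + 9 + 10 + 7 + 12 = 66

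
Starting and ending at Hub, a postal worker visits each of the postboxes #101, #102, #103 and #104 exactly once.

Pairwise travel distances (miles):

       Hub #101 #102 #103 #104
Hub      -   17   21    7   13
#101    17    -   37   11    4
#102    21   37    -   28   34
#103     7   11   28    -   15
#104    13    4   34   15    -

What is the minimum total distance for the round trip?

There are 12 distinct closed tours to check (reversals are equivalent).
Hub → #101 → #102 → #103 → #104 → Hub: 17+37+28+15+13 = 110
Hub → #101 → #102 → #104 → #103 → Hub: 17+37+34+15+7 = 110
Hub → #101 → #103 → #102 → #104 → Hub: 17+11+28+34+13 = 103
Hub → #101 → #103 → #104 → #102 → Hub: 17+11+15+34+21 = 98
Hub → #101 → #104 → #102 → #103 → Hub: 17+4+34+28+7 = 90
Hub → #101 → #104 → #103 → #102 → Hub: 17+4+15+28+21 = 85
Hub → #102 → #101 → #103 → #104 → Hub: 21+37+11+15+13 = 97
Hub → #102 → #101 → #104 → #103 → Hub: 21+37+4+15+7 = 84
Hub → #102 → #103 → #101 → #104 → Hub: 21+28+11+4+13 = 77
Hub → #102 → #104 → #101 → #103 → Hub: 21+34+4+11+7 = 77
Hub → #103 → #101 → #102 → #104 → Hub: 7+11+37+34+13 = 102
Hub → #103 → #102 → #101 → #104 → Hub: 7+28+37+4+13 = 89
The minimum is 77.
One optimal route: Hub → #102 → #103 → #101 → #104 → Hub (or its reverse).

Shortest round trip = 77 miles.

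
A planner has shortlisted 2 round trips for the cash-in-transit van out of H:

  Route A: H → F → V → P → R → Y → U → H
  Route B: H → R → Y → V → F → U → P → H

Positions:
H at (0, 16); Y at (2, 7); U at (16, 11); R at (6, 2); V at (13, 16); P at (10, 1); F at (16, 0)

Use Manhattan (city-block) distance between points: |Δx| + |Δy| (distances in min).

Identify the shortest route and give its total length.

Shortest is Route B, total 120 min.

Route A: 32 + 19 + 18 + 5 + 9 + 18 + 21 = 122
Route B: 20 + 9 + 20 + 19 + 11 + 16 + 25 = 120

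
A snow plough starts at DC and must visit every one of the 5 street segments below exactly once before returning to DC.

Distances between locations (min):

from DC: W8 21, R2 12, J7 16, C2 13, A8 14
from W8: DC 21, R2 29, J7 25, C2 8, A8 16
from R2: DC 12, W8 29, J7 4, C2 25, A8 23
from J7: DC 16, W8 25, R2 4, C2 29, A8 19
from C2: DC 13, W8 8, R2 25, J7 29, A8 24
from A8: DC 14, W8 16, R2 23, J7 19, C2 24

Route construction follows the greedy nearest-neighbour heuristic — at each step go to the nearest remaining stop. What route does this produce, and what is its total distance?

72 min along DC → R2 → J7 → A8 → W8 → C2 → DC.

At DC the remaining stops are R2 12, C2 13, A8 14, J7 16, W8 21; go to R2.
At R2 the remaining stops are J7 4, A8 23, C2 25, W8 29; go to J7.
At J7 the remaining stops are A8 19, W8 25, C2 29; go to A8.
At A8 the remaining stops are W8 16, C2 24; go to W8.
At W8 the remaining stops are C2 8; go to C2.
Return C2→DC: 13.
Total = 12 + 4 + 19 + 16 + 8 + 13 = 72.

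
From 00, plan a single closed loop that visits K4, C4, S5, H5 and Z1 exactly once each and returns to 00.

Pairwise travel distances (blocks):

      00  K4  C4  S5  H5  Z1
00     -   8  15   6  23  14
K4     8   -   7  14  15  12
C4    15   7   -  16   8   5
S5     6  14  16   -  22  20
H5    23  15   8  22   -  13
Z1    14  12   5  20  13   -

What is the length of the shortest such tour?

Shortest round trip = 61 blocks.

There are 60 distinct closed tours to check (reversals are equivalent).
00 - K4 - C4 - S5 - H5 - Z1 - 00: 8+7+16+22+13+14 = 80
00 - K4 - C4 - S5 - Z1 - H5 - 00: 8+7+16+20+13+23 = 87
00 - K4 - C4 - H5 - S5 - Z1 - 00: 8+7+8+22+20+14 = 79
00 - K4 - C4 - H5 - Z1 - S5 - 00: 8+7+8+13+20+6 = 62
00 - K4 - C4 - Z1 - S5 - H5 - 00: 8+7+5+20+22+23 = 85
00 - K4 - C4 - Z1 - H5 - S5 - 00: 8+7+5+13+22+6 = 61
00 - K4 - S5 - C4 - H5 - Z1 - 00: 8+14+16+8+13+14 = 73
00 - K4 - S5 - C4 - Z1 - H5 - 00: 8+14+16+5+13+23 = 79
00 - K4 - S5 - H5 - C4 - Z1 - 00: 8+14+22+8+5+14 = 71
00 - K4 - S5 - H5 - Z1 - C4 - 00: 8+14+22+13+5+15 = 77
00 - K4 - S5 - Z1 - C4 - H5 - 00: 8+14+20+5+8+23 = 78
00 - K4 - S5 - Z1 - H5 - C4 - 00: 8+14+20+13+8+15 = 78
00 - K4 - H5 - C4 - S5 - Z1 - 00: 8+15+8+16+20+14 = 81
00 - K4 - H5 - C4 - Z1 - S5 - 00: 8+15+8+5+20+6 = 62
… (46 more)
The minimum is 61.
One optimal route: 00 → K4 → C4 → Z1 → H5 → S5 → 00 (or its reverse).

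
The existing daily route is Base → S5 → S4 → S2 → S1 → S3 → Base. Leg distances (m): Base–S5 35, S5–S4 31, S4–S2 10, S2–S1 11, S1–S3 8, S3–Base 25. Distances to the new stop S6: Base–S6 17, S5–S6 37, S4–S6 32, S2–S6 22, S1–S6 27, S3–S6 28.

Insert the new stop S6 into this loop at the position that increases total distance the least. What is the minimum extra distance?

Minimum extra distance: 19 m, inserting S6 between Base and S5.

Insertion cost between consecutive stops i–j is d(i,S6) + d(S6,j) − d(i,j):
  between Base and S5: 17 + 37 − 35 = 19
  between S5 and S4: 37 + 32 − 31 = 38
  between S4 and S2: 32 + 22 − 10 = 44
  between S2 and S1: 22 + 27 − 11 = 38
  between S1 and S3: 27 + 28 − 8 = 47
  between S3 and Base: 28 + 17 − 25 = 20
Cheapest insertion is between Base and S5, adding 19.
New total = 120 + 19 = 139.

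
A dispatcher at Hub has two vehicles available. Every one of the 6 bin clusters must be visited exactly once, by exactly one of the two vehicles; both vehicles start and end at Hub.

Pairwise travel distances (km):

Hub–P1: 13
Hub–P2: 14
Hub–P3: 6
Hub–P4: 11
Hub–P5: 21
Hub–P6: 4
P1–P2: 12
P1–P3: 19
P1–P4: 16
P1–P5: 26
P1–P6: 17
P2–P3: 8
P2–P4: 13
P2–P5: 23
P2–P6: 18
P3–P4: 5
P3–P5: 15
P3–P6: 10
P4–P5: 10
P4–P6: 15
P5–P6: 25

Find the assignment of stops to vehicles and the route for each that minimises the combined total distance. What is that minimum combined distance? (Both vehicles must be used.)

77 km — the smallest possible combined total.

There are 2^5 − 1 = 31 ways to divide the 6 stops into two non-empty groups. For each, the best each vehicle can do is its own shortest tour through its group:
  {P1} + {P2, P3, P4, P5, P6}: 26 + 66 = 92
  {P2} + {P1, P3, P4, P5, P6}: 28 + 68 = 96
  {P1, P2} + {P3, P4, P5, P6}: 39 + 50 = 89
  {P3} + {P1, P2, P4, P5, P6}: 12 + 77 = 89
  {P1, P3} + {P2, P4, P5, P6}: 38 + 66 = 104
  {P2, P3} + {P1, P4, P5, P6}: 28 + 68 = 96
  … (31 splits in total)
  {P1, P2, P3, P4, P5} + {P6}: 69 + 8 = 77  ← best
Best: vehicle 1 Hub → P1 → P2 → P3 → P4 → P5 → Hub = 69; vehicle 2 Hub → P6 → Hub = 8; combined 77.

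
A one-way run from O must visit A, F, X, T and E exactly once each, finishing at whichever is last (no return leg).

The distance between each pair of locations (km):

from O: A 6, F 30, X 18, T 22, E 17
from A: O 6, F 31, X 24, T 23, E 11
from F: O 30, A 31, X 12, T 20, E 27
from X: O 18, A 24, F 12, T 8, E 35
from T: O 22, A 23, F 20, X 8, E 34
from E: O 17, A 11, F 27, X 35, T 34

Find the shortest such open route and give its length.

Shortest open route: 64 km.

There are 5! = 120 possible orderings.
O - A - F - X - T - E: 6+31+12+8+34 = 91
O - A - F - X - E - T: 6+31+12+35+34 = 118
O - A - F - T - X - E: 6+31+20+8+35 = 100
O - A - F - T - E - X: 6+31+20+34+35 = 126
O - A - F - E - X - T: 6+31+27+35+8 = 107
O - A - F - E - T - X: 6+31+27+34+8 = 106
O - A - X - F - T - E: 6+24+12+20+34 = 96
O - A - X - F - E - T: 6+24+12+27+34 = 103
O - A - X - T - F - E: 6+24+8+20+27 = 85
O - A - X - T - E - F: 6+24+8+34+27 = 99
O - A - X - E - F - T: 6+24+35+27+20 = 112
O - A - X - E - T - F: 6+24+35+34+20 = 119
O - A - T - F - X - E: 6+23+20+12+35 = 96
O - A - T - F - E - X: 6+23+20+27+35 = 111
… (106 more)
O - A - E - F - X - T: 6+11+27+12+8 = 64  ← best
The minimum is 64.
One shortest path: O → A → E → F → X → T.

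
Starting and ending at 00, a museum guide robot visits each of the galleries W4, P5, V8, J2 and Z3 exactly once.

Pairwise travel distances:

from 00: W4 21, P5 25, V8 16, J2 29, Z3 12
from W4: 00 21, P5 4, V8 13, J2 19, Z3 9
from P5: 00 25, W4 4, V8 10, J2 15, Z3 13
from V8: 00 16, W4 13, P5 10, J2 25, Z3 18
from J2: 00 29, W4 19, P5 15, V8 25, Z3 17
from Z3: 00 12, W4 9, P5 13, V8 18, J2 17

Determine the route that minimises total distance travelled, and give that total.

Shortest round trip = 77.

There are 60 distinct closed tours to check (reversals are equivalent).
00-W4-P5-V8-J2-Z3-00: 21+4+10+25+17+12 = 89
00-W4-P5-V8-Z3-J2-00: 21+4+10+18+17+29 = 99
00-W4-P5-J2-V8-Z3-00: 21+4+15+25+18+12 = 95
00-W4-P5-J2-Z3-V8-00: 21+4+15+17+18+16 = 91
00-W4-P5-Z3-V8-J2-00: 21+4+13+18+25+29 = 110
00-W4-P5-Z3-J2-V8-00: 21+4+13+17+25+16 = 96
00-W4-V8-P5-J2-Z3-00: 21+13+10+15+17+12 = 88
00-W4-V8-P5-Z3-J2-00: 21+13+10+13+17+29 = 103
00-W4-V8-J2-P5-Z3-00: 21+13+25+15+13+12 = 99
00-W4-V8-J2-Z3-P5-00: 21+13+25+17+13+25 = 114
00-W4-V8-Z3-P5-J2-00: 21+13+18+13+15+29 = 109
00-W4-V8-Z3-J2-P5-00: 21+13+18+17+15+25 = 109
00-W4-J2-P5-V8-Z3-00: 21+19+15+10+18+12 = 95
00-W4-J2-P5-Z3-V8-00: 21+19+15+13+18+16 = 102
… (46 more)
00-V8-W4-P5-J2-Z3-00: 16+13+4+15+17+12 = 77  ← best
The minimum is 77.
One optimal route: 00 → V8 → W4 → P5 → J2 → Z3 → 00 (or its reverse).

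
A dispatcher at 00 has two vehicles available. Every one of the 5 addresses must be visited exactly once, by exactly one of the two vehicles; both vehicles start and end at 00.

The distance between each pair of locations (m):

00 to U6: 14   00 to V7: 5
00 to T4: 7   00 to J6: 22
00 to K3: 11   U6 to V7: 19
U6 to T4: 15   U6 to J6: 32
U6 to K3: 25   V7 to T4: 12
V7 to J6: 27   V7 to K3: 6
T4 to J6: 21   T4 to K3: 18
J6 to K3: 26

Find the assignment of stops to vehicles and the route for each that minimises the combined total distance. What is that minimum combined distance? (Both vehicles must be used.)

93 m — the smallest possible combined total.

Check every non-empty split of the stops between the two vehicles; for each half take its own optimal tour:
  {U6} + {V7, T4, J6, K3}: 28 + 65 = 93
  {V7} + {U6, T4, J6, K3}: 10 + 87 = 97
  {U6, V7} + {T4, J6, K3}: 38 + 65 = 103
  {T4} + {U6, V7, J6, K3}: 14 + 83 = 97
  {U6, T4} + {V7, J6, K3}: 36 + 59 = 95
  {V7, T4} + {U6, J6, K3}: 24 + 83 = 107
  … (15 splits in total)
Best: vehicle 1 00 → U6 → 00 = 28; vehicle 2 00 → V7 → K3 → J6 → T4 → 00 = 65; combined 93.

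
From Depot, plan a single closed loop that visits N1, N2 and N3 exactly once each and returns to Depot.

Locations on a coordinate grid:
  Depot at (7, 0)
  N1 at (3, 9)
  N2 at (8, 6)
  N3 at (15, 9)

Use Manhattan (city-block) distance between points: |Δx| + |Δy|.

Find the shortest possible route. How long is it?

Shortest round trip = 42.

There are 3 distinct closed tours to check (reversals are equivalent).
Depot-N1-N2-N3-Depot: 13+8+10+17 = 48
Depot-N1-N3-N2-Depot: 13+12+10+7 = 42
Depot-N2-N1-N3-Depot: 7+8+12+17 = 44
The minimum is 42.
One optimal route: Depot → N1 → N3 → N2 → Depot (or its reverse).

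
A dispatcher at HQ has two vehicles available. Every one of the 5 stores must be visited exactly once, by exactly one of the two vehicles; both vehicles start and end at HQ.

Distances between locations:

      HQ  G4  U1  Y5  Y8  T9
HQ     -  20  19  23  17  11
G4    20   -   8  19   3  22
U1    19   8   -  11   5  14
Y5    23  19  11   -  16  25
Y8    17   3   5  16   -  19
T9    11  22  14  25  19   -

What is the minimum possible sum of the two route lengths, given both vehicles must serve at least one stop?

84 — the smallest possible combined total.

Try each way of splitting the stops between the two vehicles (each non-empty) and, for each split, find the best tour for each vehicle:
  {G4} + {U1, Y5, Y8, T9}: 40 + 69 = 109
  {U1} + {G4, Y5, Y8, T9}: 38 + 75 = 113
  {G4, U1} + {Y5, Y8, T9}: 47 + 69 = 116
  {Y5} + {G4, U1, Y8, T9}: 46 + 53 = 99
  {G4, Y5} + {U1, Y8, T9}: 62 + 47 = 109
  {U1, Y5} + {G4, Y8, T9}: 53 + 53 = 106
  … (15 splits in total)
  {G4, U1, Y5, Y8} + {T9}: 62 + 22 = 84  ← best
Best: vehicle 1 HQ → G4 → Y8 → U1 → Y5 → HQ = 62; vehicle 2 HQ → T9 → HQ = 22; combined 84.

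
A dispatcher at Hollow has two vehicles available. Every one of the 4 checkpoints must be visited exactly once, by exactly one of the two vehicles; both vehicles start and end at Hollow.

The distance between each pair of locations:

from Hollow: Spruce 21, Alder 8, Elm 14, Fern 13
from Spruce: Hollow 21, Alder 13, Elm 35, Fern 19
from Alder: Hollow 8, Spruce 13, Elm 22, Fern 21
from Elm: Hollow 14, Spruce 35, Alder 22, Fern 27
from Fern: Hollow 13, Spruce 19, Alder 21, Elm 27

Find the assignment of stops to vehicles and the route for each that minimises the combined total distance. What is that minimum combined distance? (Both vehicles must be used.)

81 — the smallest possible combined total.

Check every non-empty split of the stops between the two vehicles; for each half take its own optimal tour:
  {Spruce} + {Alder, Elm, Fern}: 42 + 70 = 112
  {Alder} + {Spruce, Elm, Fern}: 16 + 81 = 97
  {Spruce, Alder} + {Elm, Fern}: 42 + 54 = 96
  {Elm} + {Spruce, Alder, Fern}: 28 + 53 = 81
  {Spruce, Elm} + {Alder, Fern}: 70 + 42 = 112
  {Alder, Elm} + {Spruce, Fern}: 44 + 53 = 97
  … (7 splits in total)
Best: vehicle 1 Hollow → Elm → Hollow = 28; vehicle 2 Hollow → Alder → Spruce → Fern → Hollow = 53; combined 81.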